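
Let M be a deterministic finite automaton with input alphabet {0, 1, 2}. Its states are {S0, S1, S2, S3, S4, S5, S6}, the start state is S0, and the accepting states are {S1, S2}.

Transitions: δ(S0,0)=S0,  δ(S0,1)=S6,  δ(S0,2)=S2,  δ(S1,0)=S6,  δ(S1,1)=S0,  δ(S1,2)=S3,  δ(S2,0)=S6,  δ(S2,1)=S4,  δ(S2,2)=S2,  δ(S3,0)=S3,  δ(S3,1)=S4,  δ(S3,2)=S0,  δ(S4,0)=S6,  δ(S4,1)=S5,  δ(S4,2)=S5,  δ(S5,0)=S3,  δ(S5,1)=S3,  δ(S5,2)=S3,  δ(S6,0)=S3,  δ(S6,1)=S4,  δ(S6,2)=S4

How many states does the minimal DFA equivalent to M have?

States {S1} cannot be reached from the start state, so discard them.
Start with accepting vs non-accepting: {S2} | {S0,S3,S4,S5,S6}.
Refine {S0,S3,S4,S5,S6} on symbol 2: members go to different blocks, giving {S3,S4,S5,S6} and {S0}.
On input 2, block {S3,S4,S5,S6} splits into {S4,S5,S6} and {S3}.
Split {S4,S5,S6} by δ(·,0) → {S5,S6} and {S4}.
Refine {S5,S6} on symbol 1: members go to different blocks, giving {S5} and {S6}.
The partition is now stable with 6 blocks: {S2} | {S5} | {S0} | {S3} | {S4} | {S6}.

6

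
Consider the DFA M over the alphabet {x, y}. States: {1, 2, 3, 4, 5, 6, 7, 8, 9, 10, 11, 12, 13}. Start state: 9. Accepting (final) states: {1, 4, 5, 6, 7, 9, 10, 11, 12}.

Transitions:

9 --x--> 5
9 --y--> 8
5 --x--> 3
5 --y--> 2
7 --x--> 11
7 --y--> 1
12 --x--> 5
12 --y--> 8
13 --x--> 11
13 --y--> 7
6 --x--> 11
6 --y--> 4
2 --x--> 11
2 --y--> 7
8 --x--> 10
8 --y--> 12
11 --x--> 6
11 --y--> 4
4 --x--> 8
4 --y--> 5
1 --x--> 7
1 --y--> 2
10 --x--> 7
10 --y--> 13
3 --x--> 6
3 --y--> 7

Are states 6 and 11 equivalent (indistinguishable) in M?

Yes

P0 = {1,4,5,6,7,9,10,11,12} | {2,3,8,13}.
On input x, block {1,4,5,6,7,9,10,11,12} splits into {1,6,7,9,10,11,12} and {4,5}.
On input x, block {1,6,7,9,10,11,12} splits into {1,6,7,10,11} and {9,12}.
Refine {1,6,7,10,11} on symbol y: members go to different blocks, giving {1,10} and {6,11} and {7}.
Split {2,3,8,13} by δ(·,x) → {2,3,13} and {8}.
On input x, block {4,5} splits into {4} and {5}.
Stable partition: {1,10} | {2,3,13} | {4} | {9,12} | {6,11} | {7} | {8} | {5} — 8 equivalence classes.
6 and 11 lie in the same block of the stable partition, so they are equivalent — no string distinguishes them.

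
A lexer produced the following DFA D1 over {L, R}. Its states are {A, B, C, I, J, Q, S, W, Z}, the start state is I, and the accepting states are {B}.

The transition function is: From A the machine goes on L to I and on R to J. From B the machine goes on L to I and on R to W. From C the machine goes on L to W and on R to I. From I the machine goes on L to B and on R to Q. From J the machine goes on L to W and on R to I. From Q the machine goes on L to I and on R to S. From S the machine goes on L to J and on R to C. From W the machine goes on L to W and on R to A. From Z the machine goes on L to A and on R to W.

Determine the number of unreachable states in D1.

1

Starting at I and following transitions, the reachable set is {A, B, C, I, J, Q, S, W}. That leaves Z unreachable — 1 in total.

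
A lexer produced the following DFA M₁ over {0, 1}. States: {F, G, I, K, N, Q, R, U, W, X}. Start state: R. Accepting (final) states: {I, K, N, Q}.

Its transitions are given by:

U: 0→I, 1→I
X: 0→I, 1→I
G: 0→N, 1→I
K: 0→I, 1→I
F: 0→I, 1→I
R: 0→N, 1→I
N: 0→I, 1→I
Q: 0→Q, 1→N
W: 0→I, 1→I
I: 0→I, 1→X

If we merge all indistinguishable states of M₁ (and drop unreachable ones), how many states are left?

States {F,G,K,Q,U,W} cannot be reached from the start state, so discard them.
Start with accepting vs non-accepting: {I,N} | {R,X}.
Refine {I,N} on symbol 1: members go to different blocks, giving {I} and {N}.
On input 0, block {R,X} splits into {R} and {X}.
No further refinement is possible. Final partition (4 blocks): {I} | {R} | {N} | {X}.

4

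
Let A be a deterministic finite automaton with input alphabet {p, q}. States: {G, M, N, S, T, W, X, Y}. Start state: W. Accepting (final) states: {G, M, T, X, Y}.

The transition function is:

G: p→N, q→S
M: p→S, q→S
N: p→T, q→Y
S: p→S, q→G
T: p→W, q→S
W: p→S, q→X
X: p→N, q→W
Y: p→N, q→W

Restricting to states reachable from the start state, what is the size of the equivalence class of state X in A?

States {M} cannot be reached from the start state, so discard them.
Start with accepting vs non-accepting: {G,T,X,Y} | {N,S,W}.
Split {N,S,W} by δ(·,p) → {S,W} and {N}.
Split {G,T,X,Y} by δ(·,p) → {G,X,Y} and {T}.
The partition is now stable with 4 blocks: {G,X,Y} | {S,W} | {N} | {T}.
State X belongs to the block {G,X,Y}, which has 3 states.

3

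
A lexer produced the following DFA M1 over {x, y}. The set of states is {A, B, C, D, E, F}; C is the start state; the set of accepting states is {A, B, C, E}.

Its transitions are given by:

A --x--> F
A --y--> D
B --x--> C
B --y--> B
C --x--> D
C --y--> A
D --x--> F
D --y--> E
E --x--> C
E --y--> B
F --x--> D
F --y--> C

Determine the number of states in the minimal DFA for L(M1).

All states are reachable from the start state.
Initial partition by acceptance: {A,B,C,E} | {D,F}.
Split {A,B,C,E} by δ(·,x) → {A,C} and {B,E}.
Split {A,C} by δ(·,y) → {A} and {C}.
Split {D,F} by δ(·,y) → {D} and {F}.
The partition is now stable with 5 blocks: {A} | {D} | {B,E} | {C} | {F}.

5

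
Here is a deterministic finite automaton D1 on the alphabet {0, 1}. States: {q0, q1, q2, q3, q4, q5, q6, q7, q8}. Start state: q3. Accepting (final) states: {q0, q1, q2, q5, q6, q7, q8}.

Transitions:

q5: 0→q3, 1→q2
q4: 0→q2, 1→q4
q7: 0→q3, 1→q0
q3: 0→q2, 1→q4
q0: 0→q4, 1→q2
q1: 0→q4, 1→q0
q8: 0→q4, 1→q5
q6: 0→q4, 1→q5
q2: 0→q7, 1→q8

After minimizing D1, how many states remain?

4

Reachable states from the start: {q0,q2,q3,q4,q5,q7,q8}. Unreachable: {q1,q6} — drop them.
Initial partition by acceptance: {q0,q2,q5,q7,q8} | {q3,q4}.
On input 0, block {q0,q2,q5,q7,q8} splits into {q0,q5,q7,q8} and {q2}.
On input 1, block {q0,q5,q7,q8} splits into {q0,q5} and {q7,q8}.
No further refinement is possible. Final partition (4 blocks): {q0,q5} | {q3,q4} | {q2} | {q7,q8}.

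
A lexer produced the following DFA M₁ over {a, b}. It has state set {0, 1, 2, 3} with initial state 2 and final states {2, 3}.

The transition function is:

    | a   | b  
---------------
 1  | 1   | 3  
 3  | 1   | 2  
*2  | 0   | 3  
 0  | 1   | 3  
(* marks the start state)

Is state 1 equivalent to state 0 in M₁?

Yes

All states are reachable from the start state.
P0 = {2,3} | {0,1}.
The partition is now stable with 2 blocks: {2,3} | {0,1}.
1 and 0 lie in the same block of the stable partition, so they are equivalent — no string distinguishes them.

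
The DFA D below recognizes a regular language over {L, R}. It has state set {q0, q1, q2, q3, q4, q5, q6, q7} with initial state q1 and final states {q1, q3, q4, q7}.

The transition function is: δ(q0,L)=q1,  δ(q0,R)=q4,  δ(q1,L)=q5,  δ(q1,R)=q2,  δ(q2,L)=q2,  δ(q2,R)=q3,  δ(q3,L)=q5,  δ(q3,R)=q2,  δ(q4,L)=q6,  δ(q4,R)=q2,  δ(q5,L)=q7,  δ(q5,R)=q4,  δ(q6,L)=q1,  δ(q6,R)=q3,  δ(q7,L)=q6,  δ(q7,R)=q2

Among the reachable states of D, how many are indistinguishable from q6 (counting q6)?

2

States {q0} cannot be reached from the start state, so discard them.
Start with accepting vs non-accepting: {q1,q3,q4,q7} | {q2,q5,q6}.
Refine {q2,q5,q6} on symbol L: members go to different blocks, giving {q5,q6} and {q2}.
The partition is now stable with 3 blocks: {q1,q3,q4,q7} | {q5,q6} | {q2}.
State q6 belongs to the block {q5,q6}, which has 2 states.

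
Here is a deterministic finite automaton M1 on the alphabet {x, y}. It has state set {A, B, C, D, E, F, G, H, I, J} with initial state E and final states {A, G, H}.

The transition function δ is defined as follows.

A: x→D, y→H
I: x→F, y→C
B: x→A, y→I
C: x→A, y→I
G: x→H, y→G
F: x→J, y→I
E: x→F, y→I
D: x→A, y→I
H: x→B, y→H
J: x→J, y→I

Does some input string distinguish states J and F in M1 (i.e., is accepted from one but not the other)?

No

States {G} cannot be reached from the start state, so discard them.
Initial partition by acceptance: {A,H} | {B,C,D,E,F,I,J}.
Refine {B,C,D,E,F,I,J} on symbol x: members go to different blocks, giving {E,F,I,J} and {B,C,D}.
Split {E,F,I,J} by δ(·,y) → {E,F,J} and {I}.
The partition is now stable with 4 blocks: {A,H} | {E,F,J} | {B,C,D} | {I}.
J and F lie in the same block of the stable partition, so they are equivalent — no string distinguishes them.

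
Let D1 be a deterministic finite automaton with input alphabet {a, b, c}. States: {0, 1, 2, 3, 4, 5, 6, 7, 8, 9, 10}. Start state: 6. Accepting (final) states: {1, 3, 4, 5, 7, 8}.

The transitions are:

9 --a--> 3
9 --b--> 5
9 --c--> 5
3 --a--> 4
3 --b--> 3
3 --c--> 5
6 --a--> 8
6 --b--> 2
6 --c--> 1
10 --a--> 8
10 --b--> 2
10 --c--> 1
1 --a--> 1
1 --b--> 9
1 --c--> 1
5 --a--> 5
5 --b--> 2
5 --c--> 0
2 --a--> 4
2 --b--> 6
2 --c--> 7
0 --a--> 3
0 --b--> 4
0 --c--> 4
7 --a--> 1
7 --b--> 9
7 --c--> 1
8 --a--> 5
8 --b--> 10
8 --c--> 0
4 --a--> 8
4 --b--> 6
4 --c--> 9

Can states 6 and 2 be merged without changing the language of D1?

Yes

Initial partition by acceptance: {1,3,4,5,7,8} | {0,2,6,9,10}.
Refine {1,3,4,5,7,8} on symbol b: members go to different blocks, giving {1,4,5,7,8} and {3}.
Split {1,4,5,7,8} by δ(·,c) → {4,5,8} and {1,7}.
On input a, block {0,2,6,9,10} splits into {2,6,10} and {0,9}.
Stable partition: {4,5,8} | {2,6,10} | {3} | {1,7} | {0,9} — 5 equivalence classes.
6 and 2 lie in the same block of the stable partition, so they are equivalent — no string distinguishes them.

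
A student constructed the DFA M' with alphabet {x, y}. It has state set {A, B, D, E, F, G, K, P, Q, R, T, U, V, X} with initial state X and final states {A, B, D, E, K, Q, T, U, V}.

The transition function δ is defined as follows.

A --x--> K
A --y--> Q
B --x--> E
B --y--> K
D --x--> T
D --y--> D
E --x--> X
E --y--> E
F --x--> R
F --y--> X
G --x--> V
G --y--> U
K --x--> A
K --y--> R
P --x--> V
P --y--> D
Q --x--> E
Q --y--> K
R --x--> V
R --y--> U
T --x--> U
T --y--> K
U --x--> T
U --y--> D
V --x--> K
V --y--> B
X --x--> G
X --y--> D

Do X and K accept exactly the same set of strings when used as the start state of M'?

Reachable states from the start: {A,B,D,E,G,K,Q,R,T,U,V,X}. Unreachable: {F,P} — drop them.
P0 = {A,B,D,E,K,Q,T,U,V} | {G,R,X}.
Split {A,B,D,E,K,Q,T,U,V} by δ(·,x) → {A,B,D,K,Q,T,U,V} and {E}.
On input x, block {A,B,D,K,Q,T,U,V} splits into {A,D,K,T,U,V} and {B,Q}.
Split {A,D,K,T,U,V} by δ(·,y) → {D,T,U} and {A,V} and {K}.
Refine {D,T,U} on symbol y: members go to different blocks, giving {D,U} and {T}.
Split {G,R,X} by δ(·,x) → {G,R} and {X}.
The partition is now stable with 8 blocks: {D,U} | {G,R} | {E} | {B,Q} | {A,V} | {K} | {T} | {X}.
X and K end up in different blocks, so they are distinguishable. For instance, the string 'ε' is accepted from only K.

No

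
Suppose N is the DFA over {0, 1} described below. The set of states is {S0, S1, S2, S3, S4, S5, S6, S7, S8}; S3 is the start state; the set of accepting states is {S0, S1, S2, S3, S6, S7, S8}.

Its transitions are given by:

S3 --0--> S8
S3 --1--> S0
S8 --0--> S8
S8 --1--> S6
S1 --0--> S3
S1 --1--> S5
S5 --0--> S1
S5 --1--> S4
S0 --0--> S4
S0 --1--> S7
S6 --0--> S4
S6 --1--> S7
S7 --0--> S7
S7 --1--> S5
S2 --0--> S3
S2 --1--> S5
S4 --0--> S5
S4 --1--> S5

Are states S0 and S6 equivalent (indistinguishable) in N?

States {S2} cannot be reached from the start state, so discard them.
P0 = {S0,S1,S3,S6,S7,S8} | {S4,S5}.
On input 0, block {S0,S1,S3,S6,S7,S8} splits into {S1,S3,S7,S8} and {S0,S6}.
Split {S1,S3,S7,S8} by δ(·,1) → {S1,S7} and {S3,S8}.
On input 0, block {S1,S7} splits into {S1} and {S7}.
On input 0, block {S4,S5} splits into {S4} and {S5}.
The partition is now stable with 6 blocks: {S1} | {S4} | {S0,S6} | {S3,S8} | {S7} | {S5}.
S0 and S6 lie in the same block of the stable partition, so they are equivalent — no string distinguishes them.

Yes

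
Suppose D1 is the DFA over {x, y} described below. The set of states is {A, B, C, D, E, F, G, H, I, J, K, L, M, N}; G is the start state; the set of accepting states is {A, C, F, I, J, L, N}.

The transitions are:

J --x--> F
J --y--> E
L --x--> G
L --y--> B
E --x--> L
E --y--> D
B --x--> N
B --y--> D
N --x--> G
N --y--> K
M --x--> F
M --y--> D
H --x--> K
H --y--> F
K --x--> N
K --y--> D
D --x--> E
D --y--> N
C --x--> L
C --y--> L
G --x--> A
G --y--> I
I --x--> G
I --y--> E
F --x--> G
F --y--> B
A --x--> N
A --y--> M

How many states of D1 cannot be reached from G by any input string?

No path from G leads to C, H, J; the other 11 states are all reachable.

3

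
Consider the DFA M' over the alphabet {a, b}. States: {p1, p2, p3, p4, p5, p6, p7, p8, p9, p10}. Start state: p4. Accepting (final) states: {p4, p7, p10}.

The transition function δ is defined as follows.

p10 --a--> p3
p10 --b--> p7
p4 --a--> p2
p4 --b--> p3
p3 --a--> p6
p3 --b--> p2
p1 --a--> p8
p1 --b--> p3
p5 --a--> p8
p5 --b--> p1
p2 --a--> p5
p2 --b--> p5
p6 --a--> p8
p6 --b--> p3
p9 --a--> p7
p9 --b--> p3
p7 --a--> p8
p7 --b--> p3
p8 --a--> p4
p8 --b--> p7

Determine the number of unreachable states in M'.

Starting at p4 and following transitions, the reachable set is {p1, p2, p3, p4, p5, p6, p7, p8}. That leaves p9, p10 unreachable — 2 in total.

2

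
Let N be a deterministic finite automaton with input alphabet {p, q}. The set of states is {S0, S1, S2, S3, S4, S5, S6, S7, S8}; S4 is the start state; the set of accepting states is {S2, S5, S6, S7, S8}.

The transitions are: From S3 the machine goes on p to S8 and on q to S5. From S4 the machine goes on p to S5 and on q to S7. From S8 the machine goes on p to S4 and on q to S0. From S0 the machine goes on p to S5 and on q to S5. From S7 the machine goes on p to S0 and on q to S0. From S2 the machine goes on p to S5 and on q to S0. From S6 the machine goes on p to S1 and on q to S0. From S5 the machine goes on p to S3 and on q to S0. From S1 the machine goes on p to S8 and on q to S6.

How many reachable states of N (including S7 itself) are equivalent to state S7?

First remove the unreachable states {S1,S2,S6}; 6 states remain.
P0 = {S5,S7,S8} | {S0,S3,S4}.
The partition is now stable with 2 blocks: {S5,S7,S8} | {S0,S3,S4}.
The equivalence class containing S7 is {S5,S7,S8}, of size 3.

3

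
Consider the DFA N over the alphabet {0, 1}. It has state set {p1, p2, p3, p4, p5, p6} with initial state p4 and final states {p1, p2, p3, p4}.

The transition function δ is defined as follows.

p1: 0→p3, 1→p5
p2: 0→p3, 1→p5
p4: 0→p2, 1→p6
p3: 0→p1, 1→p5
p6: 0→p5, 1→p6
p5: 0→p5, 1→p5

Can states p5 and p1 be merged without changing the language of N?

No

All states are reachable from the start state.
Start with accepting vs non-accepting: {p1,p2,p3,p4} | {p5,p6}.
No further refinement is possible. Final partition (2 blocks): {p1,p2,p3,p4} | {p5,p6}.
p5 and p1 end up in different blocks, so they are distinguishable. For instance, the string 'ε' is accepted from only p1.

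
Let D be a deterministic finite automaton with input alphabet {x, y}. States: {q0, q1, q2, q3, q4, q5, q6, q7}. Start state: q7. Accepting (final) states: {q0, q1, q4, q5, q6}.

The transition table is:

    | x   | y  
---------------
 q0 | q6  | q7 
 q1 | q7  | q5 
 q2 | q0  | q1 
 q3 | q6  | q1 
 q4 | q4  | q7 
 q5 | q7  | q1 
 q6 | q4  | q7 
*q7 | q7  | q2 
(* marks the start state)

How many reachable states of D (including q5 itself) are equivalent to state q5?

States {q3} cannot be reached from the start state, so discard them.
Initial partition by acceptance: {q0,q1,q4,q5,q6} | {q2,q7}.
Split {q0,q1,q4,q5,q6} by δ(·,x) → {q0,q4,q6} and {q1,q5}.
On input x, block {q2,q7} splits into {q2} and {q7}.
No further refinement is possible. Final partition (4 blocks): {q0,q4,q6} | {q2} | {q1,q5} | {q7}.
The equivalence class containing q5 is {q1,q5}, of size 2.

2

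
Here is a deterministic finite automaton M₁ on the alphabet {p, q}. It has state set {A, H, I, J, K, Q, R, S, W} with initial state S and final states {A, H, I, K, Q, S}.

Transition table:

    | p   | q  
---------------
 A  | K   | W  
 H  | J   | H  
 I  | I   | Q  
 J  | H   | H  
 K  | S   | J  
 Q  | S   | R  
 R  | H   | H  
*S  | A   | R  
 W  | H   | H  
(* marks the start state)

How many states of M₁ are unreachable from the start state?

2

Starting at S and following transitions, the reachable set is {A, H, J, K, R, S, W}. That leaves I, Q unreachable — 2 in total.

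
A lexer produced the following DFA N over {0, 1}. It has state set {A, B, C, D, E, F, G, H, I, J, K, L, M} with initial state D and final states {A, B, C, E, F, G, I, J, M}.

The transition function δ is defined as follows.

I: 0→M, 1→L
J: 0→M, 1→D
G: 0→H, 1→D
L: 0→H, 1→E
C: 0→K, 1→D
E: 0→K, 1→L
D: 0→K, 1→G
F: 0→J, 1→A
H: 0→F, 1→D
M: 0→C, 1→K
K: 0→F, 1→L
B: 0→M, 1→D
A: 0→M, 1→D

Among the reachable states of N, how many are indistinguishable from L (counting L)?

First remove the unreachable states {B,I}; 11 states remain.
Initial partition by acceptance: {A,C,E,F,G,J,M} | {D,H,K,L}.
Refine {A,C,E,F,G,J,M} on symbol 0: members go to different blocks, giving {A,F,J,M} and {C,E,G}.
On input 0, block {A,F,J,M} splits into {A,F,J} and {M}.
Refine {A,F,J} on symbol 0: members go to different blocks, giving {A,J} and {F}.
On input 0, block {D,H,K,L} splits into {D,L} and {H,K}.
Stable partition: {A,J} | {D,L} | {C,E,G} | {M} | {F} | {H,K} — 6 equivalence classes.
State L belongs to the block {D,L}, which has 2 states.

2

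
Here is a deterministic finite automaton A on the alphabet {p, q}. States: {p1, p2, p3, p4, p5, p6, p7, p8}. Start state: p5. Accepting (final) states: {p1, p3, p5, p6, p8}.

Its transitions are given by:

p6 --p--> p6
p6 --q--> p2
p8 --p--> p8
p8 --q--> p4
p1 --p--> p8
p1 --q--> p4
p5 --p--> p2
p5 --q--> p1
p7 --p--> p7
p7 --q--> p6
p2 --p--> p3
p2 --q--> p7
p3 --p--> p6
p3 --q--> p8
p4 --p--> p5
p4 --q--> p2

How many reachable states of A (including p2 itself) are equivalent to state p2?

1

P0 = {p1,p3,p5,p6,p8} | {p2,p4,p7}.
On input p, block {p1,p3,p5,p6,p8} splits into {p1,p3,p6,p8} and {p5}.
Split {p1,p3,p6,p8} by δ(·,q) → {p1,p6,p8} and {p3}.
On input p, block {p2,p4,p7} splits into {p2} and {p4} and {p7}.
On input q, block {p1,p6,p8} splits into {p1,p8} and {p6}.
The partition is now stable with 7 blocks: {p1,p8} | {p2} | {p5} | {p3} | {p4} | {p7} | {p6}.
The equivalence class containing p2 is {p2}, of size 1.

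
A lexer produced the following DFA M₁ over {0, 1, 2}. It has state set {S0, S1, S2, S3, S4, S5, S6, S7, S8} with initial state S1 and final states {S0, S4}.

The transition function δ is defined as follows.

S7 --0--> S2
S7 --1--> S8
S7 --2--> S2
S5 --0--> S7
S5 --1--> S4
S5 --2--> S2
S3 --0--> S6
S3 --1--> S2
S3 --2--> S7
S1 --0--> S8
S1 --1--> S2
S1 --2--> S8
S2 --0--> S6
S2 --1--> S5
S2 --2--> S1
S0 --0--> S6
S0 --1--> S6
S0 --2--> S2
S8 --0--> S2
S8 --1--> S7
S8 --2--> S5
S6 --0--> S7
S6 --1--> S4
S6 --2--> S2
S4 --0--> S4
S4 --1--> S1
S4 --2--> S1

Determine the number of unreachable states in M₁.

2

BFS from S1 reaches {S1, S2, S4, S5, S6, S7, S8}; the 2 state(s) S0, S3 are never visited.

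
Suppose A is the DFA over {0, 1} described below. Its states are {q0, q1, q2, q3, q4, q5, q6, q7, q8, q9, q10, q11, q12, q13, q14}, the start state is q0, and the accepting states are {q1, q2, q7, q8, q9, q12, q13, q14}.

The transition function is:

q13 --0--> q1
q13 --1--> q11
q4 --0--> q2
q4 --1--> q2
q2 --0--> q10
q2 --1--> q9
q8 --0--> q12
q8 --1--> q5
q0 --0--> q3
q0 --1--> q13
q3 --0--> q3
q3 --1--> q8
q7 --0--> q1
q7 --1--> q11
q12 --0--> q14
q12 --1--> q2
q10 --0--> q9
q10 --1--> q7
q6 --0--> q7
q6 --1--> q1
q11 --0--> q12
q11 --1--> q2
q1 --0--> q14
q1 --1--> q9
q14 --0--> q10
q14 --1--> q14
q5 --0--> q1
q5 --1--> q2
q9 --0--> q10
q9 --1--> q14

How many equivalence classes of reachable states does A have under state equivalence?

6

First remove the unreachable states {q4,q6}; 13 states remain.
Start with accepting vs non-accepting: {q1,q2,q7,q8,q9,q12,q13,q14} | {q0,q3,q5,q10,q11}.
Refine {q1,q2,q7,q8,q9,q12,q13,q14} on symbol 0: members go to different blocks, giving {q1,q7,q8,q12,q13} and {q2,q9,q14}.
Split {q1,q7,q8,q12,q13} by δ(·,0) → {q7,q8,q13} and {q1,q12}.
Split {q0,q3,q5,q10,q11} by δ(·,0) → {q0,q3} and {q5,q11} and {q10}.
No further refinement is possible. Final partition (6 blocks): {q7,q8,q13} | {q0,q3} | {q2,q9,q14} | {q1,q12} | {q5,q11} | {q10}.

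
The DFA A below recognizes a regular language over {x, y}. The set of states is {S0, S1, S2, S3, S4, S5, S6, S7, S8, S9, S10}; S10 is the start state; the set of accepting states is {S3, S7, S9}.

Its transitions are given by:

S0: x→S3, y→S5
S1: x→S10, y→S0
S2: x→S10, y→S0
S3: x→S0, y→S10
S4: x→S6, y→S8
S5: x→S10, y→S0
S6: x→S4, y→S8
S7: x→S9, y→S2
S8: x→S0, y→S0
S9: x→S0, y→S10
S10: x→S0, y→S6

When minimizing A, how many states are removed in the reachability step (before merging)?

4

Starting at S10 and following transitions, the reachable set is {S0, S3, S4, S5, S6, S8, S10}. That leaves S1, S2, S7, S9 unreachable — 4 in total.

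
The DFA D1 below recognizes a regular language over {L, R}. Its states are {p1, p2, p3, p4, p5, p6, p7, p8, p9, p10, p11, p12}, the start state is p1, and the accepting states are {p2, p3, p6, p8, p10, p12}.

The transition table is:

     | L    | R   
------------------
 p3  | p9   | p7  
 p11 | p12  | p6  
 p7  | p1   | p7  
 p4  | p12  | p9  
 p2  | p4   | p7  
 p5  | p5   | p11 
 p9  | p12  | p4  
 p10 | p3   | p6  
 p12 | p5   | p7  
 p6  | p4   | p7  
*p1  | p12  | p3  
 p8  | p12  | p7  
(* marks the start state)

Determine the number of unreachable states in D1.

3

Starting at p1 and following transitions, the reachable set is {p1, p3, p4, p5, p6, p7, p9, p11, p12}. That leaves p2, p8, p10 unreachable — 3 in total.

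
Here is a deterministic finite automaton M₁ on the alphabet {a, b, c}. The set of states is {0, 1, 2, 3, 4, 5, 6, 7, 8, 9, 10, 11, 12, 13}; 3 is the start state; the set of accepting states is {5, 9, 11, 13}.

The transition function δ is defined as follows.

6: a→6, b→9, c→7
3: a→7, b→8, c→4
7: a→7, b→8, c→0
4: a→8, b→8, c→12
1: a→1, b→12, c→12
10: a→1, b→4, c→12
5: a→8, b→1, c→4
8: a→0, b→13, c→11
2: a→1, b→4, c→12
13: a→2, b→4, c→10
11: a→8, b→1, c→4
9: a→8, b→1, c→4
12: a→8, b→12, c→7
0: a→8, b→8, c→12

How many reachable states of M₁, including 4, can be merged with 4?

2

States {5,6,9} cannot be reached from the start state, so discard them.
Start with accepting vs non-accepting: {11,13} | {0,1,2,3,4,7,8,10,12}.
Split {0,1,2,3,4,7,8,10,12} by δ(·,b) → {0,1,2,3,4,7,10,12} and {8}.
Split {11,13} by δ(·,a) → {11} and {13}.
Refine {0,1,2,3,4,7,10,12} on symbol a: members go to different blocks, giving {1,2,3,7,10} and {0,4,12}.
On input b, block {1,2,3,7,10} splits into {1,2,10} and {3,7}.
Refine {0,4,12} on symbol b: members go to different blocks, giving {0,4} and {12}.
On input b, block {1,2,10} splits into {2,10} and {1}.
No further refinement is possible. Final partition (8 blocks): {11} | {2,10} | {8} | {13} | {0,4} | {3,7} | {12} | {1}.
The equivalence class containing 4 is {0,4}, of size 2.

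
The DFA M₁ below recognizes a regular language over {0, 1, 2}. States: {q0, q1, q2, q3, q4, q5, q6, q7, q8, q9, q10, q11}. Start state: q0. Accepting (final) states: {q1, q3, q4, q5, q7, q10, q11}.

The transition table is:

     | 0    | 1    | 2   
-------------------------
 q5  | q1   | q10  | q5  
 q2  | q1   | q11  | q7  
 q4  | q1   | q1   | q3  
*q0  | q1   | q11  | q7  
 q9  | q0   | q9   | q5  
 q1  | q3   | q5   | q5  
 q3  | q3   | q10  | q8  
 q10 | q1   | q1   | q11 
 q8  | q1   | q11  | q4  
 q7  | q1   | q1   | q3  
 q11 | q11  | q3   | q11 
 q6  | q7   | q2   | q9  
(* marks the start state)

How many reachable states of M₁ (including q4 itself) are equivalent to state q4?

2

Reachable states from the start: {q0,q1,q3,q4,q5,q7,q8,q10,q11}. Unreachable: {q2,q6,q9} — drop them.
Initial partition by acceptance: {q1,q3,q4,q5,q7,q10,q11} | {q0,q8}.
On input 2, block {q1,q3,q4,q5,q7,q10,q11} splits into {q1,q4,q5,q7,q10,q11} and {q3}.
On input 0, block {q1,q4,q5,q7,q10,q11} splits into {q4,q5,q7,q10,q11} and {q1}.
On input 0, block {q4,q5,q7,q10,q11} splits into {q4,q5,q7,q10} and {q11}.
On input 1, block {q4,q5,q7,q10} splits into {q4,q7,q10} and {q5}.
On input 2, block {q4,q7,q10} splits into {q4,q7} and {q10}.
Stable partition: {q4,q7} | {q0,q8} | {q3} | {q1} | {q11} | {q5} | {q10} — 7 equivalence classes.
The equivalence class containing q4 is {q4,q7}, of size 2.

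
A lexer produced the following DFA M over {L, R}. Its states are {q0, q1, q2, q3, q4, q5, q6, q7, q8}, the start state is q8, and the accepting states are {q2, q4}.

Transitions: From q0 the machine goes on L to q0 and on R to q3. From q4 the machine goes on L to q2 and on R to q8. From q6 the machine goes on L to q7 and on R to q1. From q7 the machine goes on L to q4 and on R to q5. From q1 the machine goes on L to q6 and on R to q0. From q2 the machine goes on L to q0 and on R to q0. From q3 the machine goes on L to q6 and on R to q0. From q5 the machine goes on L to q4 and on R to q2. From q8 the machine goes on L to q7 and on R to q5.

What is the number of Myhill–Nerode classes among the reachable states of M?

8

Initial partition by acceptance: {q2,q4} | {q0,q1,q3,q5,q6,q7,q8}.
Refine {q2,q4} on symbol L: members go to different blocks, giving {q2} and {q4}.
On input L, block {q0,q1,q3,q5,q6,q7,q8} splits into {q0,q1,q3,q6,q8} and {q5,q7}.
Split {q0,q1,q3,q6,q8} by δ(·,L) → {q0,q1,q3} and {q6,q8}.
Refine {q0,q1,q3} on symbol L: members go to different blocks, giving {q1,q3} and {q0}.
Refine {q5,q7} on symbol R: members go to different blocks, giving {q5} and {q7}.
On input R, block {q6,q8} splits into {q6} and {q8}.
The partition is now stable with 8 blocks: {q2} | {q1,q3} | {q4} | {q5} | {q6} | {q0} | {q7} | {q8}.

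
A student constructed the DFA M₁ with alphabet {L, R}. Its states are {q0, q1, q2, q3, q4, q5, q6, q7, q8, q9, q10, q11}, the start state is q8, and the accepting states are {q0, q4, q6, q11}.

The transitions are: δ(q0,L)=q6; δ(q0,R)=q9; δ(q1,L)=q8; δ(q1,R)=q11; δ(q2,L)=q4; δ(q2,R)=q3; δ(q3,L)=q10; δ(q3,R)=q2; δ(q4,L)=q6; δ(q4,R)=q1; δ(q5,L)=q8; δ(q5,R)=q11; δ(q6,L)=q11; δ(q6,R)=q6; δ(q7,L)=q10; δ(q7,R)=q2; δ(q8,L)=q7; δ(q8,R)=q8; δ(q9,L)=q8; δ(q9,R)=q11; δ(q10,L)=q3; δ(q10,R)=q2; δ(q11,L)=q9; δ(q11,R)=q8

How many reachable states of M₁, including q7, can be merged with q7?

3

Reachable states from the start: {q1,q2,q3,q4,q6,q7,q8,q9,q10,q11}. Unreachable: {q0,q5} — drop them.
P0 = {q4,q6,q11} | {q1,q2,q3,q7,q8,q9,q10}.
On input L, block {q4,q6,q11} splits into {q4,q6} and {q11}.
On input L, block {q4,q6} splits into {q4} and {q6}.
On input L, block {q1,q2,q3,q7,q8,q9,q10} splits into {q1,q3,q7,q8,q9,q10} and {q2}.
Refine {q1,q3,q7,q8,q9,q10} on symbol R: members go to different blocks, giving {q3,q7,q10} and {q1,q9} and {q8}.
No further refinement is possible. Final partition (7 blocks): {q4} | {q3,q7,q10} | {q11} | {q6} | {q2} | {q1,q9} | {q8}.
State q7 belongs to the block {q3,q7,q10}, which has 3 states.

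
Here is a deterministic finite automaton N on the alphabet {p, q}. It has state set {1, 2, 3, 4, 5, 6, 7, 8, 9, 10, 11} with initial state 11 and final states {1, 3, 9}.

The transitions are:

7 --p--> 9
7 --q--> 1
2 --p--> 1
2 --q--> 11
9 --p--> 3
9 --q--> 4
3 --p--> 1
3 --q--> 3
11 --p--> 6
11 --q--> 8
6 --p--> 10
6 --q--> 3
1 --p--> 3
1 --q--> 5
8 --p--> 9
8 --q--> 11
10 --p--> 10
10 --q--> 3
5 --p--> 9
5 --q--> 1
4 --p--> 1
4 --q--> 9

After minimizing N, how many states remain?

6

Reachable states from the start: {1,3,4,5,6,8,9,10,11}. Unreachable: {2,7} — drop them.
Start with accepting vs non-accepting: {1,3,9} | {4,5,6,8,10,11}.
On input q, block {1,3,9} splits into {1,9} and {3}.
Split {4,5,6,8,10,11} by δ(·,p) → {4,5,8} and {6,10,11}.
Split {4,5,8} by δ(·,q) → {4,5} and {8}.
On input q, block {6,10,11} splits into {6,10} and {11}.
No further refinement is possible. Final partition (6 blocks): {1,9} | {4,5} | {3} | {6,10} | {8} | {11}.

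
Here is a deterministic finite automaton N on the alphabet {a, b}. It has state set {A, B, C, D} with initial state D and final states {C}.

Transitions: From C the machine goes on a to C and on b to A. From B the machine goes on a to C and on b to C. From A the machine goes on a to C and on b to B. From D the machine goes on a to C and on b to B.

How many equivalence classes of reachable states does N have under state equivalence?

3

All states are reachable from the start state.
Initial partition by acceptance: {C} | {A,B,D}.
On input b, block {A,B,D} splits into {A,D} and {B}.
No further refinement is possible. Final partition (3 blocks): {C} | {A,D} | {B}.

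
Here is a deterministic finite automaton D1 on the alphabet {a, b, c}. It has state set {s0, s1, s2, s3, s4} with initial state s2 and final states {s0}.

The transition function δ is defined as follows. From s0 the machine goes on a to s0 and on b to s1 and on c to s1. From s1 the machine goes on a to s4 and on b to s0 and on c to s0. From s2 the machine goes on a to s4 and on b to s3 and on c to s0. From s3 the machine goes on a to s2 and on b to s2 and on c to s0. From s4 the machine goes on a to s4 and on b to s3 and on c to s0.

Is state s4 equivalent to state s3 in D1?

Every state is reachable, so we keep all 5.
Initial partition by acceptance: {s0} | {s1,s2,s3,s4}.
Refine {s1,s2,s3,s4} on symbol b: members go to different blocks, giving {s2,s3,s4} and {s1}.
Stable partition: {s0} | {s2,s3,s4} | {s1} — 3 equivalence classes.
s4 and s3 lie in the same block of the stable partition, so they are equivalent — no string distinguishes them.

Yes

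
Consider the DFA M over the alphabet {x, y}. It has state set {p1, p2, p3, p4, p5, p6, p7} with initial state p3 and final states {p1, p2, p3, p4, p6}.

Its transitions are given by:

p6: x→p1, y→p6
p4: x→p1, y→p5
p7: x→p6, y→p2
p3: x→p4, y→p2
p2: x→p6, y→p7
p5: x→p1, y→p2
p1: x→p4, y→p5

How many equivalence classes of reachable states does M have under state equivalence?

All states are reachable from the start state.
Start with accepting vs non-accepting: {p1,p2,p3,p4,p6} | {p5,p7}.
Split {p1,p2,p3,p4,p6} by δ(·,y) → {p1,p2,p4} and {p3,p6}.
On input x, block {p1,p2,p4} splits into {p1,p4} and {p2}.
On input x, block {p5,p7} splits into {p5} and {p7}.
On input y, block {p3,p6} splits into {p3} and {p6}.
The partition is now stable with 6 blocks: {p1,p4} | {p5} | {p3} | {p2} | {p7} | {p6}.

6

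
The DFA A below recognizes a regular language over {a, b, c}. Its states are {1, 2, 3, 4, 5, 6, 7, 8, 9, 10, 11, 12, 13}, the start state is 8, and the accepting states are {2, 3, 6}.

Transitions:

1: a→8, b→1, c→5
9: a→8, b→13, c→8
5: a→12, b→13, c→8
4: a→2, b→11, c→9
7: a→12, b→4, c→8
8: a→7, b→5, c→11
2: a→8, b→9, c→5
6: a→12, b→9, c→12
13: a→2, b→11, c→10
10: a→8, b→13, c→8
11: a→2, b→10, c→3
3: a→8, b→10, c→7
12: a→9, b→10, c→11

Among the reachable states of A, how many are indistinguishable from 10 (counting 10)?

4

States {1,6} cannot be reached from the start state, so discard them.
P0 = {2,3} | {4,5,7,8,9,10,11,12,13}.
On input a, block {4,5,7,8,9,10,11,12,13} splits into {5,7,8,9,10,12} and {4,11,13}.
Refine {5,7,8,9,10,12} on symbol b: members go to different blocks, giving {5,7,9,10} and {8,12}.
Refine {4,11,13} on symbol b: members go to different blocks, giving {4,13} and {11}.
No further refinement is possible. Final partition (5 blocks): {2,3} | {5,7,9,10} | {4,13} | {8,12} | {11}.
State 10 belongs to the block {5,7,9,10}, which has 4 states.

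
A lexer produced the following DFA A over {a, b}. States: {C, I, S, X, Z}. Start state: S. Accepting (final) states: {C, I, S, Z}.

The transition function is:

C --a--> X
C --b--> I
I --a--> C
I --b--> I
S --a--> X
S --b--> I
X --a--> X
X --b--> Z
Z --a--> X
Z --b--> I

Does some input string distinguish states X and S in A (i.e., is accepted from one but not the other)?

Yes

Every state is reachable, so we keep all 5.
Start with accepting vs non-accepting: {C,I,S,Z} | {X}.
On input a, block {C,I,S,Z} splits into {C,S,Z} and {I}.
Stable partition: {C,S,Z} | {X} | {I} — 3 equivalence classes.
X and S end up in different blocks, so they are distinguishable. For instance, the string 'ε' is accepted from only S.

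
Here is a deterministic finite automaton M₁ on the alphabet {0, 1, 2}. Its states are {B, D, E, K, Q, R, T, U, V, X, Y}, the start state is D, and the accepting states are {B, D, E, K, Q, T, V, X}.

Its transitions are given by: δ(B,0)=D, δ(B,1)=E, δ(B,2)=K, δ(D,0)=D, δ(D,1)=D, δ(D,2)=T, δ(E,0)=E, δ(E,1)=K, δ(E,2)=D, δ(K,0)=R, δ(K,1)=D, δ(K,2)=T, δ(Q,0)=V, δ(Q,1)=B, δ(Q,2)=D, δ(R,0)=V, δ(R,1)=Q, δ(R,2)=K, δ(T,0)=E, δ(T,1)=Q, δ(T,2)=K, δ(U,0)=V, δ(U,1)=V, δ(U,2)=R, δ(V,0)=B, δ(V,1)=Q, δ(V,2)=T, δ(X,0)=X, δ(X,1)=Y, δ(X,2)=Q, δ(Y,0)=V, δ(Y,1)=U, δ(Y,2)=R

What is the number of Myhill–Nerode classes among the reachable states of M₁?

8

States {U,X,Y} cannot be reached from the start state, so discard them.
P0 = {B,D,E,K,Q,T,V} | {R}.
Refine {B,D,E,K,Q,T,V} on symbol 0: members go to different blocks, giving {B,D,E,Q,T,V} and {K}.
On input 1, block {B,D,E,Q,T,V} splits into {B,D,Q,T,V} and {E}.
On input 0, block {B,D,Q,T,V} splits into {B,D,Q,V} and {T}.
Split {B,D,Q,V} by δ(·,1) → {D,Q,V} and {B}.
Split {D,Q,V} by δ(·,0) → {D,Q} and {V}.
On input 0, block {D,Q} splits into {D} and {Q}.
The partition is now stable with 8 blocks: {D} | {R} | {K} | {E} | {T} | {B} | {V} | {Q}.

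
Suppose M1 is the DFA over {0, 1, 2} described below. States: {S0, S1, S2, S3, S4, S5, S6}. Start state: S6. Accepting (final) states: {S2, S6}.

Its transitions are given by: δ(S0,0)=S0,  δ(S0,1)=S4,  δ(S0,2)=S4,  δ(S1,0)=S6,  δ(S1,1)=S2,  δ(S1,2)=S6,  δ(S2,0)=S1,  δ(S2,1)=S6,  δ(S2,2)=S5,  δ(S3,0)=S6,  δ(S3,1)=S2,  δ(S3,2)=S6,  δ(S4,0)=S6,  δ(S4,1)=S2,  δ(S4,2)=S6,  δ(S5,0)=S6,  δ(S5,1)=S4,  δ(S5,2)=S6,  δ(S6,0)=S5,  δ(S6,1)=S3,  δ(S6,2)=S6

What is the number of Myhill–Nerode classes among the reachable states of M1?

Reachable states from the start: {S1,S2,S3,S4,S5,S6}. Unreachable: {S0} — drop them.
Start with accepting vs non-accepting: {S2,S6} | {S1,S3,S4,S5}.
Split {S2,S6} by δ(·,1) → {S2} and {S6}.
Refine {S1,S3,S4,S5} on symbol 1: members go to different blocks, giving {S1,S3,S4} and {S5}.
The partition is now stable with 4 blocks: {S2} | {S1,S3,S4} | {S6} | {S5}.

4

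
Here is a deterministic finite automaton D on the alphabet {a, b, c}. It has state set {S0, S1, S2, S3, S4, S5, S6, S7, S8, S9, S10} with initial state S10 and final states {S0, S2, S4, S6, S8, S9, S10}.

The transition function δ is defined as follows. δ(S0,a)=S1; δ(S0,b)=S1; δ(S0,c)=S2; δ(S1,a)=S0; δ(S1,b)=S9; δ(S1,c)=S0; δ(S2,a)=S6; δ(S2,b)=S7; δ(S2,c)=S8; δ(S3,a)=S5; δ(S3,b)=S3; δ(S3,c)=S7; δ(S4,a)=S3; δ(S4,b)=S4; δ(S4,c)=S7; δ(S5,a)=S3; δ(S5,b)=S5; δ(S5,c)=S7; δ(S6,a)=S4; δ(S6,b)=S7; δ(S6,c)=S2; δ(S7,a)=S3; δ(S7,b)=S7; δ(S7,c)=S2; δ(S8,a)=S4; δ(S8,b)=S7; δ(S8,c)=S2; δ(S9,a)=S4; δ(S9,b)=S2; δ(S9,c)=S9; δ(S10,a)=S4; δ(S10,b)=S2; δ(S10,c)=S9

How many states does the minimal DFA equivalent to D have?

States {S0,S1} cannot be reached from the start state, so discard them.
Initial partition by acceptance: {S2,S4,S6,S8,S9,S10} | {S3,S5,S7}.
On input a, block {S2,S4,S6,S8,S9,S10} splits into {S2,S6,S8,S9,S10} and {S4}.
Refine {S2,S6,S8,S9,S10} on symbol a: members go to different blocks, giving {S6,S8,S9,S10} and {S2}.
Split {S6,S8,S9,S10} by δ(·,b) → {S6,S8} and {S9,S10}.
Refine {S3,S5,S7} on symbol c: members go to different blocks, giving {S3,S5} and {S7}.
Stable partition: {S6,S8} | {S3,S5} | {S4} | {S2} | {S9,S10} | {S7} — 6 equivalence classes.

6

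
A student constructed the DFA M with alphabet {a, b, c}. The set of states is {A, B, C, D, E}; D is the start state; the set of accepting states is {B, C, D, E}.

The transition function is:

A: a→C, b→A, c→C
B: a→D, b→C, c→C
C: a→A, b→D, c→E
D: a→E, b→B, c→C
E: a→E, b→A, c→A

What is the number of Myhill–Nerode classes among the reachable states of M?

Start with accepting vs non-accepting: {B,C,D,E} | {A}.
Split {B,C,D,E} by δ(·,a) → {B,D,E} and {C}.
On input b, block {B,D,E} splits into {B} and {D} and {E}.
No further refinement is possible. Final partition (5 blocks): {B} | {A} | {C} | {D} | {E}.

5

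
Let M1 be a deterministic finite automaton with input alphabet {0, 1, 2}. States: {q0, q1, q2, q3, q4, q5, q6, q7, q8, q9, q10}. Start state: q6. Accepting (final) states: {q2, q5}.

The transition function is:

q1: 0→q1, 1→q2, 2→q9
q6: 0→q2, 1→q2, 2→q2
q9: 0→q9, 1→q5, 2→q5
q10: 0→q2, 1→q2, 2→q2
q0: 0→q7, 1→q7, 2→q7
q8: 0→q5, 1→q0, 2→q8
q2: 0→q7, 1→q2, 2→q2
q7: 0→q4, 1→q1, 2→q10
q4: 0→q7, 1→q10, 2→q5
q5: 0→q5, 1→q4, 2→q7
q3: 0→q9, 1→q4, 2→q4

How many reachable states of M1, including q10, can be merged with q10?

2

First remove the unreachable states {q0,q3,q8}; 8 states remain.
Initial partition by acceptance: {q2,q5} | {q1,q4,q6,q7,q9,q10}.
Split {q2,q5} by δ(·,0) → {q2} and {q5}.
Split {q1,q4,q6,q7,q9,q10} by δ(·,0) → {q1,q4,q7,q9} and {q6,q10}.
Refine {q1,q4,q7,q9} on symbol 1: members go to different blocks, giving {q1} and {q4} and {q7} and {q9}.
No further refinement is possible. Final partition (7 blocks): {q2} | {q1} | {q5} | {q6,q10} | {q4} | {q7} | {q9}.
State q10 belongs to the block {q6,q10}, which has 2 states.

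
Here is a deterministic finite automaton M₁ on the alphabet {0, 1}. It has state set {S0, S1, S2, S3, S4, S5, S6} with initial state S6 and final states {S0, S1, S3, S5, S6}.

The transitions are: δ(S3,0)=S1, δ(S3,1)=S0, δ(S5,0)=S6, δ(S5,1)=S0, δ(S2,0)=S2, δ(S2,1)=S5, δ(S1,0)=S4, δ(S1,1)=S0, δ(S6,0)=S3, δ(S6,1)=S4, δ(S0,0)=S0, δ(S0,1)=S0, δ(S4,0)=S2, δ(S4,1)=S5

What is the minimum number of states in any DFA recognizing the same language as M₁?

P0 = {S0,S1,S3,S5,S6} | {S2,S4}.
Refine {S0,S1,S3,S5,S6} on symbol 0: members go to different blocks, giving {S0,S3,S5,S6} and {S1}.
Split {S0,S3,S5,S6} by δ(·,0) → {S0,S5,S6} and {S3}.
Split {S0,S5,S6} by δ(·,0) → {S0,S5} and {S6}.
Refine {S0,S5} on symbol 0: members go to different blocks, giving {S0} and {S5}.
Stable partition: {S0} | {S2,S4} | {S1} | {S3} | {S6} | {S5} — 6 equivalence classes.

6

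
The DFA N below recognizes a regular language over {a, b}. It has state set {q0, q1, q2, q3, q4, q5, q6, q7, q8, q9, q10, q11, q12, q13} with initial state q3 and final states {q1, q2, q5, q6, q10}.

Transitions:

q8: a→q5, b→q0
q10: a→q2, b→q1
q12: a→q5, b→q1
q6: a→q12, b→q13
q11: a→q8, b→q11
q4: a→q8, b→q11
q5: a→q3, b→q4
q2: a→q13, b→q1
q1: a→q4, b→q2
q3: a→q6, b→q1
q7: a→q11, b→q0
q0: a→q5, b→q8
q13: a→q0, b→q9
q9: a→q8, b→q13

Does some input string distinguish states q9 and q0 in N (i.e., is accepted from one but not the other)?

First remove the unreachable states {q7,q10}; 12 states remain.
P0 = {q1,q2,q5,q6} | {q0,q3,q4,q8,q9,q11,q12,q13}.
Split {q1,q2,q5,q6} by δ(·,b) → {q1,q2} and {q5,q6}.
Refine {q0,q3,q4,q8,q9,q11,q12,q13} on symbol a: members go to different blocks, giving {q0,q3,q8,q12} and {q4,q9,q11,q13}.
Split {q0,q3,q8,q12} by δ(·,b) → {q0,q8} and {q3,q12}.
The partition is now stable with 5 blocks: {q1,q2} | {q0,q8} | {q5,q6} | {q4,q9,q11,q13} | {q3,q12}.
q9 and q0 end up in different blocks, so they are distinguishable. For instance, the string 'a' is accepted from only q0.

Yes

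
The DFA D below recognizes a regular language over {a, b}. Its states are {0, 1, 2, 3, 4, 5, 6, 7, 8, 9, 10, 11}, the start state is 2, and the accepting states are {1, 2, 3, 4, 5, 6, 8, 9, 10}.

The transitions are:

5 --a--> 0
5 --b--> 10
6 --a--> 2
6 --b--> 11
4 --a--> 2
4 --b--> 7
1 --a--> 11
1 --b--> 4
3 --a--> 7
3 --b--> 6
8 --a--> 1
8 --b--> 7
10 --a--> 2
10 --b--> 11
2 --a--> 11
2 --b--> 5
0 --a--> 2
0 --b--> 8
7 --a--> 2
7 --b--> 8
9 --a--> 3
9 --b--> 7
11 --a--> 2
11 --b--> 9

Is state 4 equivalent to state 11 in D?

No

Start with accepting vs non-accepting: {1,2,3,4,5,6,8,9,10} | {0,7,11}.
On input a, block {1,2,3,4,5,6,8,9,10} splits into {4,6,8,9,10} and {1,2,3,5}.
On input b, block {1,2,3,5} splits into {1,3,5} and {2}.
Refine {4,6,8,9,10} on symbol a: members go to different blocks, giving {4,6,10} and {8,9}.
Stable partition: {4,6,10} | {0,7,11} | {1,3,5} | {2} | {8,9} — 5 equivalence classes.
4 and 11 end up in different blocks, so they are distinguishable. For instance, the string 'ε' is accepted from only 4.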